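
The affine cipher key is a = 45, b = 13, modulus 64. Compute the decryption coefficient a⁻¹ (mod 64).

gcd(64, 45) by repeated division:
64 = 1×45 + 19
45 = 2×19 + 7
19 = 2×7 + 5
7 = 1×5 + 2
5 = 2×2 + 1
2 = 2×1 + 0
The gcd is 1. Working backward:
1 = 5 − 2·2
1 = −2·7 + 3·5
1 = 3·19 − 8·7
1 = −8·45 + 19·19
1 = 19·64 − 27·45
Thus 45·(-27) ≡ 1 (mod 64); reducing, -27 mod 64 = 37.

37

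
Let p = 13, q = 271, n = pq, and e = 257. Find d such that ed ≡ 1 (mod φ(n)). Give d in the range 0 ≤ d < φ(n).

φ(n) = (p−1)(q−1) = 12·270 = 3240.
Need d with 257·d ≡ 1 (mod 3240). Apply the extended Euclidean algorithm:
3240 = 12·257 + 156
257 = 1·156 + 101
156 = 1·101 + 55
101 = 1·55 + 46
55 = 1·46 + 9
46 = 5·9 + 1
9 = 9·1 + 0
Back-substitute:
1 = 46 − 5·9
1 = −5·55 + 6·46
1 = 6·101 − 11·55
1 = −11·156 + 17·101
1 = 17·257 − 28·156
1 = −28·3240 + 353·257
So 257·353 ≡ 1 (mod 3240), hence d = 353.

353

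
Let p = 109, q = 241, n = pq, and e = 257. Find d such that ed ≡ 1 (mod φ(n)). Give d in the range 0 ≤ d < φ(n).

φ(n) = (p−1)(q−1) = 108·240 = 25920.
Need d with 257·d ≡ 1 (mod 25920). Apply the extended Euclidean algorithm:
25920 = 100*257 + 220
257 = 1*220 + 37
220 = 5*37 + 35
37 = 1*35 + 2
35 = 17*2 + 1
2 = 2*1 + 0
Back-substitute:
1 = 35 − 17·2
1 = −17·37 + 18·35
1 = 18·220 − 107·37
1 = −107·257 + 125·220
1 = 125·25920 − 12607·257
So 257·(-12607) ≡ 1 (mod 25920), hence d ≡ -12607 ≡ 13313 (mod 25920).

13313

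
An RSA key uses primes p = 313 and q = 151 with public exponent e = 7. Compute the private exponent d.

φ(n) = (p−1)(q−1) = 312·150 = 46800.
Need d with 7·d ≡ 1 (mod 46800). Apply the extended Euclidean algorithm:
46800 = 6685*7 + 5
7 = 1*5 + 2
5 = 2*2 + 1
2 = 2*1 + 0
Back-substitute:
1 = 5 − 2·2
1 = −2·7 + 3·5
1 = 3·46800 − 20057·7
So 7·(-20057) ≡ 1 (mod 46800), hence d ≡ -20057 ≡ 26743 (mod 46800).

26743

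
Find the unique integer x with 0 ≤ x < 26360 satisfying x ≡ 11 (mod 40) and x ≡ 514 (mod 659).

2491

Write x = 11 + 40·k. Then 40·k ≡ 514 − 11 ≡ 503 (mod 659).
Need 40⁻¹ mod 659. Extended Euclid on (659, 40):
659 = 16×40 + 19
40 = 2×19 + 2
19 = 9×2 + 1
2 = 2×1 + 0
Back-substitute:
1 = 19 − 9·2
1 = −9·40 + 19·19
1 = 19·659 − 313·40
40⁻¹ ≡ 346 (mod 659), so k ≡ 346·503 ≡ 62 (mod 659).
x = 11 + 40·62 = 2491.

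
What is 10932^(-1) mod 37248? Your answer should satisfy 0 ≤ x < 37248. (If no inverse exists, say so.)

Euclidean algorithm on 37248, 10932:
37248 = 3*10932 + 4452
10932 = 2*4452 + 2028
4452 = 2*2028 + 396
2028 = 5*396 + 48
396 = 8*48 + 12
48 = 4*12 + 0
gcd(10932, 37248) = 12 ≠ 1, so 10932 has no multiplicative inverse modulo 37248.

no inverse exists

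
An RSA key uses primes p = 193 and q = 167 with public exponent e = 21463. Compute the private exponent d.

30439

φ(n) = (p−1)(q−1) = 192·166 = 31872.
Need d with 21463·d ≡ 1 (mod 31872). Apply the extended Euclidean algorithm:
31872 = 1×21463 + 10409
21463 = 2×10409 + 645
10409 = 16×645 + 89
645 = 7×89 + 22
89 = 4×22 + 1
22 = 22×1 + 0
Back-substitute:
1 = 89 − 4·22
1 = −4·645 + 29·89
1 = 29·10409 − 468·645
1 = −468·21463 + 965·10409
1 = 965·31872 − 1433·21463
So 21463·(-1433) ≡ 1 (mod 31872), hence d ≡ -1433 ≡ 30439 (mod 31872).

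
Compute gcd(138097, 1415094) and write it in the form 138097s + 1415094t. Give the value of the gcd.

1

Repeated division:
1415094 = 10·138097 + 34124
138097 = 4·34124 + 1601
34124 = 21·1601 + 503
1601 = 3·503 + 92
503 = 5·92 + 43
92 = 2·43 + 6
43 = 7·6 + 1
6 = 6·1 + 0
gcd(138097, 1415094) = 1.
Working backward:
1 = 43 − 7·6
1 = −7·92 + 15·43
1 = 15·503 − 82·92
1 = −82·1601 + 261·503
1 = 261·34124 − 5563·1601
1 = −5563·138097 + 22513·34124
1 = 22513·1415094 − 230693·138097
So 1 = (22513)·1415094 + (-230693)·138097.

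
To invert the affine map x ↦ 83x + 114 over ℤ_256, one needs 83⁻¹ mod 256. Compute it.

219

Extended Euclidean algorithm:
256 = 3*83 + 7
83 = 11*7 + 6
7 = 1*6 + 1
6 = 6*1 + 0
gcd = 1, so the inverse exists. Back-substitute:
1 = 7 − 6
1 = −83 + 12·7
1 = 12·256 − 37·83
So 83·(-37) ≡ 1 (mod 256), and -37 ≡ 219 (mod 256).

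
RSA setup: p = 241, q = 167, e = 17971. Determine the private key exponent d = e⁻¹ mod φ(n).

φ(n) = (p−1)(q−1) = 240·166 = 39840.
Need d with 17971·d ≡ 1 (mod 39840). Apply the extended Euclidean algorithm:
39840 = 2·17971 + 3898
17971 = 4·3898 + 2379
3898 = 1·2379 + 1519
2379 = 1·1519 + 860
1519 = 1·860 + 659
860 = 1·659 + 201
659 = 3·201 + 56
201 = 3·56 + 33
56 = 1·33 + 23
33 = 1·23 + 10
23 = 2·10 + 3
10 = 3·3 + 1
3 = 3·1 + 0
Back-substitute:
1 = 10 − 3·3
1 = −3·23 + 7·10
1 = 7·33 − 10·23
1 = −10·56 + 17·33
1 = 17·201 − 61·56
1 = −61·659 + 200·201
1 = 200·860 − 261·659
1 = −261·1519 + 461·860
1 = 461·2379 − 722·1519
1 = −722·3898 + 1183·2379
1 = 1183·17971 − 5454·3898
1 = −5454·39840 + 12091·17971
So 17971·12091 ≡ 1 (mod 39840), hence d = 12091.

12091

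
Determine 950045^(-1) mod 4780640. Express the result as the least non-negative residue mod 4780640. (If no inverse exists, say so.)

no inverse exists

Compute gcd(950045, 4780640):
4780640 = 5*950045 + 30415
950045 = 31*30415 + 7180
30415 = 4*7180 + 1695
7180 = 4*1695 + 400
1695 = 4*400 + 95
400 = 4*95 + 20
95 = 4*20 + 15
20 = 1*15 + 5
15 = 3*5 + 0
The gcd is 5, not 1, hence no inverse exists.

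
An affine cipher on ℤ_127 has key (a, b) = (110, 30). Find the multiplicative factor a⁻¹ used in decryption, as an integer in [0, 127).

112

gcd(127, 110) by repeated division:
127 = 1*110 + 17
110 = 6*17 + 8
17 = 2*8 + 1
8 = 8*1 + 0
gcd = 1, so the inverse exists. Back-substitute:
1 = 17 − 2·8
1 = −2·110 + 13·17
1 = 13·127 − 15·110
Thus 110·(-15) ≡ 1 (mod 127); reducing, -15 mod 127 = 112.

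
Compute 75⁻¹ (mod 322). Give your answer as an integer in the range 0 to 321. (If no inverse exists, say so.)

Run Euclid on (322, 75):
322 = 4·75 + 22
75 = 3·22 + 9
22 = 2·9 + 4
9 = 2·4 + 1
4 = 4·1 + 0
The gcd is 1. Working backward:
1 = 9 − 2·4
1 = −2·22 + 5·9
1 = 5·75 − 17·22
1 = −17·322 + 73·75
So 75·73 ≡ 1 (mod 322).

73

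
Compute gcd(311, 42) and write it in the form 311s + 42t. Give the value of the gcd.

Apply Euclid's algorithm to 311 and 42:
311 = 7*42 + 17
42 = 2*17 + 8
17 = 2*8 + 1
8 = 8*1 + 0
gcd(311, 42) = 1.
Back-substituting:
1 = 17 − 2·8
1 = −2·42 + 5·17
1 = 5·311 − 37·42
So 1 = (5)·311 + (-37)·42.

1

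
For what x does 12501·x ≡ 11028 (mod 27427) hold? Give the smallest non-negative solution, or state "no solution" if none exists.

18121

First find gcd(12501, 27427):
27427 = 2·12501 + 2425
12501 = 5·2425 + 376
2425 = 6·376 + 169
376 = 2·169 + 38
169 = 4·38 + 17
38 = 2·17 + 4
17 = 4·4 + 1
4 = 4·1 + 0
gcd = 1, so a unique solution mod 27427 exists.
Back-substitute for the Bézout coefficients:
1 = 17 − 4·4
1 = −4·38 + 9·17
1 = 9·169 − 40·38
1 = −40·376 + 89·169
1 = 89·2425 − 574·376
1 = −574·12501 + 2959·2425
1 = 2959·27427 − 6492·12501
So 12501·(-6492) ≡ 1 (mod 27427), giving 12501⁻¹ ≡ 20935.
x ≡ 12501⁻¹·11028 ≡ 20935·11028 ≡ 18121 (mod 27427).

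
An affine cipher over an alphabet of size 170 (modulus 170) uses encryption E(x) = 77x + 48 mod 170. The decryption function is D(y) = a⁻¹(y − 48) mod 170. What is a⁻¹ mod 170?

53

Apply the Euclidean algorithm to 170 and 77:
170 = 2*77 + 16
77 = 4*16 + 13
16 = 1*13 + 3
13 = 4*3 + 1
3 = 3*1 + 0
gcd = 1, so the inverse exists. Back-substitute:
1 = 13 − 4·3
1 = −4·16 + 5·13
1 = 5·77 − 24·16
1 = −24·170 + 53·77
So 77·53 ≡ 1 (mod 170).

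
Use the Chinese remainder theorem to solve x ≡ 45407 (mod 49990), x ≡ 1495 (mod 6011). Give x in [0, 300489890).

Write x = 45407 + 49990·k. Then 49990·k ≡ 1495 − 45407 ≡ 4176 (mod 6011).
Need 49990⁻¹ mod 6011. Extended Euclid on (6011, 1902):
6011 = 3·1902 + 305
1902 = 6·305 + 72
305 = 4·72 + 17
72 = 4·17 + 4
17 = 4·4 + 1
4 = 4·1 + 0
Back-substitute:
1 = 17 − 4·4
1 = −4·72 + 17·17
1 = 17·305 − 72·72
1 = −72·1902 + 449·305
1 = 449·6011 − 1419·1902
49990⁻¹ ≡ 4592 (mod 6011), so k ≡ 4592·4176 ≡ 1102 (mod 6011).
x = 45407 + 49990·1102 = 55134387.

55134387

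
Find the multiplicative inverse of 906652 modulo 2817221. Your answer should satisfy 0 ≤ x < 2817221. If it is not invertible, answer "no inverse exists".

Extended Euclidean algorithm:
2817221 = 3*906652 + 97265
906652 = 9*97265 + 31267
97265 = 3*31267 + 3464
31267 = 9*3464 + 91
3464 = 38*91 + 6
91 = 15*6 + 1
6 = 6*1 + 0
The gcd is 1. Working backward:
1 = 91 − 15·6
1 = −15·3464 + 571·91
1 = 571·31267 − 5154·3464
1 = −5154·97265 + 16033·31267
1 = 16033·906652 − 149451·97265
1 = −149451·2817221 + 464386·906652
So 906652·464386 ≡ 1 (mod 2817221).

464386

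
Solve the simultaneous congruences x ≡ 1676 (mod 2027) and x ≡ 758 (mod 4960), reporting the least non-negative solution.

2202998

Write x = 1676 + 2027·k. Then 2027·k ≡ 758 − 1676 ≡ 4042 (mod 4960).
Need 2027⁻¹ mod 4960. Extended Euclid on (4960, 2027):
4960 = 2×2027 + 906
2027 = 2×906 + 215
906 = 4×215 + 46
215 = 4×46 + 31
46 = 1×31 + 15
31 = 2×15 + 1
15 = 15×1 + 0
Back-substitute:
1 = 31 − 2·15
1 = −2·46 + 3·31
1 = 3·215 − 14·46
1 = −14·906 + 59·215
1 = 59·2027 − 132·906
1 = −132·4960 + 323·2027
2027⁻¹ ≡ 323 (mod 4960), so k ≡ 323·4042 ≡ 1086 (mod 4960).
x = 1676 + 2027·1086 = 2202998.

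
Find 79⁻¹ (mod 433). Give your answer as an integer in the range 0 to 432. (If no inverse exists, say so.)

148

gcd(433, 79) by repeated division:
433 = 5·79 + 38
79 = 2·38 + 3
38 = 12·3 + 2
3 = 1·2 + 1
2 = 2·1 + 0
Since gcd(79, 433) = 1, back-substitute to write 1 as a combination:
1 = 3 − 2
1 = −38 + 13·3
1 = 13·79 − 27·38
1 = −27·433 + 148·79
So 79·148 ≡ 1 (mod 433).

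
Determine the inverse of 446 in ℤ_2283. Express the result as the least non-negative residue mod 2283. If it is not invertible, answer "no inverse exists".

1766

gcd(2283, 446) by repeated division:
2283 = 5*446 + 53
446 = 8*53 + 22
53 = 2*22 + 9
22 = 2*9 + 4
9 = 2*4 + 1
4 = 4*1 + 0
gcd = 1, so the inverse exists. Back-substitute:
1 = 9 − 2·4
1 = −2·22 + 5·9
1 = 5·53 − 12·22
1 = −12·446 + 101·53
1 = 101·2283 − 517·446
Thus 446·(-517) ≡ 1 (mod 2283); reducing, -517 mod 2283 = 1766.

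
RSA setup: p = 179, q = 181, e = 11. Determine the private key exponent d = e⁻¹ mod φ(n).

φ(n) = (p−1)(q−1) = 178·180 = 32040.
Need d with 11·d ≡ 1 (mod 32040). Apply the extended Euclidean algorithm:
32040 = 2912·11 + 8
11 = 1·8 + 3
8 = 2·3 + 2
3 = 1·2 + 1
2 = 2·1 + 0
Back-substitute:
1 = 3 − 2
1 = −8 + 3·3
1 = 3·11 − 4·8
1 = −4·32040 + 11651·11
So 11·11651 ≡ 1 (mod 32040), hence d = 11651.

11651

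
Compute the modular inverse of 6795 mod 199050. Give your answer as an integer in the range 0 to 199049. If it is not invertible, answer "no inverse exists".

no inverse exists

Compute gcd(6795, 199050):
199050 = 29*6795 + 1995
6795 = 3*1995 + 810
1995 = 2*810 + 375
810 = 2*375 + 60
375 = 6*60 + 15
60 = 4*15 + 0
The gcd is 15, not 1, hence no inverse exists.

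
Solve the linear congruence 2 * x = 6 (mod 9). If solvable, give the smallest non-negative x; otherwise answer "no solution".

First find gcd(2, 9):
9 = 4×2 + 1
2 = 2×1 + 0
gcd = 1, so a unique solution mod 9 exists.
Back-substitute for the Bézout coefficients:
1 = 9 − 4·2
So 2·(-4) ≡ 1 (mod 9), giving 2⁻¹ ≡ 5.
x ≡ 2⁻¹·6 ≡ 5·6 ≡ 3 (mod 9).

3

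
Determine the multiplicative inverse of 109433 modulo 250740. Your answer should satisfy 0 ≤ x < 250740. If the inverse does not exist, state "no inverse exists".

Run Euclid on (250740, 109433):
250740 = 2×109433 + 31874
109433 = 3×31874 + 13811
31874 = 2×13811 + 4252
13811 = 3×4252 + 1055
4252 = 4×1055 + 32
1055 = 32×32 + 31
32 = 1×31 + 1
31 = 31×1 + 0
gcd = 1, so the inverse exists. Back-substitute:
1 = 32 − 31
1 = −1055 + 33·32
1 = 33·4252 − 133·1055
1 = −133·13811 + 432·4252
1 = 432·31874 − 997·13811
1 = −997·109433 + 3423·31874
1 = 3423·250740 − 7843·109433
Hence 109433⁻¹ ≡ -7843 ≡ 242897 (mod 250740).

242897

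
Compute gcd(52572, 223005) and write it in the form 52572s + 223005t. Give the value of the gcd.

Euclidean algorithm:
223005 = 4·52572 + 12717
52572 = 4·12717 + 1704
12717 = 7·1704 + 789
1704 = 2·789 + 126
789 = 6·126 + 33
126 = 3·33 + 27
33 = 1·27 + 6
27 = 4·6 + 3
6 = 2·3 + 0
gcd(52572, 223005) = 3.
Working backward:
3 = 27 − 4·6
3 = −4·33 + 5·27
3 = 5·126 − 19·33
3 = −19·789 + 119·126
3 = 119·1704 − 257·789
3 = −257·12717 + 1918·1704
3 = 1918·52572 − 7929·12717
3 = −7929·223005 + 33634·52572
So 3 = (-7929)·223005 + (33634)·52572.

3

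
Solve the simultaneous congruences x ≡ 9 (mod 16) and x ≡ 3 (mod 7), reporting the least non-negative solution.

Write x = 9 + 16·k. Then 16·k ≡ 3 − 9 ≡ 1 (mod 7).
Need 16⁻¹ mod 7. Extended Euclid on (7, 2):
7 = 3*2 + 1
2 = 2*1 + 0
Back-substitute:
1 = 7 − 3·2
16⁻¹ ≡ 4 (mod 7), so k ≡ 4·1 ≡ 4 (mod 7).
x = 9 + 16·4 = 73.

73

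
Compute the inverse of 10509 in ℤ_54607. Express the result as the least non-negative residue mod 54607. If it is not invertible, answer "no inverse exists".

41710

Run Euclid on (54607, 10509):
54607 = 5*10509 + 2062
10509 = 5*2062 + 199
2062 = 10*199 + 72
199 = 2*72 + 55
72 = 1*55 + 17
55 = 3*17 + 4
17 = 4*4 + 1
4 = 4*1 + 0
The gcd is 1. Working backward:
1 = 17 − 4·4
1 = −4·55 + 13·17
1 = 13·72 − 17·55
1 = −17·199 + 47·72
1 = 47·2062 − 487·199
1 = −487·10509 + 2482·2062
1 = 2482·54607 − 12897·10509
Hence 10509⁻¹ ≡ -12897 ≡ 41710 (mod 54607).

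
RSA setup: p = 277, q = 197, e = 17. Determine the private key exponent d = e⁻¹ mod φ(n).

25457

φ(n) = (p−1)(q−1) = 276·196 = 54096.
Need d with 17·d ≡ 1 (mod 54096). Apply the extended Euclidean algorithm:
54096 = 3182×17 + 2
17 = 8×2 + 1
2 = 2×1 + 0
Back-substitute:
1 = 17 − 8·2
1 = −8·54096 + 25457·17
So 17·25457 ≡ 1 (mod 54096), hence d = 25457.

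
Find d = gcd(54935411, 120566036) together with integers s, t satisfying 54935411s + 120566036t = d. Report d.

1

Apply Euclid's algorithm to 120566036 and 54935411:
120566036 = 2*54935411 + 10695214
54935411 = 5*10695214 + 1459341
10695214 = 7*1459341 + 479827
1459341 = 3*479827 + 19860
479827 = 24*19860 + 3187
19860 = 6*3187 + 738
3187 = 4*738 + 235
738 = 3*235 + 33
235 = 7*33 + 4
33 = 8*4 + 1
4 = 4*1 + 0
gcd(54935411, 120566036) = 1.
Working backward:
1 = 33 − 8·4
1 = −8·235 + 57·33
1 = 57·738 − 179·235
1 = −179·3187 + 773·738
1 = 773·19860 − 4817·3187
1 = −4817·479827 + 116381·19860
1 = 116381·1459341 − 353960·479827
1 = −353960·10695214 + 2594101·1459341
1 = 2594101·54935411 − 13324465·10695214
1 = −13324465·120566036 + 29243031·54935411
So 1 = (-13324465)·120566036 + (29243031)·54935411.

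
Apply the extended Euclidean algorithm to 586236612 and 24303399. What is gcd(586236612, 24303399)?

3

Apply Euclid's algorithm to 586236612 and 24303399:
586236612 = 24·24303399 + 2955036
24303399 = 8·2955036 + 663111
2955036 = 4·663111 + 302592
663111 = 2·302592 + 57927
302592 = 5·57927 + 12957
57927 = 4·12957 + 6099
12957 = 2·6099 + 759
6099 = 8·759 + 27
759 = 28·27 + 3
27 = 9·3 + 0
gcd(586236612, 24303399) = 3.
Working backward:
3 = 759 − 28·27
3 = −28·6099 + 225·759
3 = 225·12957 − 478·6099
3 = −478·57927 + 2137·12957
3 = 2137·302592 − 11163·57927
3 = −11163·663111 + 24463·302592
3 = 24463·2955036 − 109015·663111
3 = −109015·24303399 + 896583·2955036
3 = 896583·586236612 − 21627007·24303399
So 3 = (896583)·586236612 + (-21627007)·24303399.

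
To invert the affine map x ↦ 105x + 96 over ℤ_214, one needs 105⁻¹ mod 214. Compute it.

53

Run Euclid on (214, 105):
214 = 2*105 + 4
105 = 26*4 + 1
4 = 4*1 + 0
Since gcd(105, 214) = 1, back-substitute to write 1 as a combination:
1 = 105 − 26·4
1 = −26·214 + 53·105
So 105·53 ≡ 1 (mod 214).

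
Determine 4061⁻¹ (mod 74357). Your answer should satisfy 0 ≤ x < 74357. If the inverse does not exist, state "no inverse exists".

41106

Extended Euclidean algorithm:
74357 = 18·4061 + 1259
4061 = 3·1259 + 284
1259 = 4·284 + 123
284 = 2·123 + 38
123 = 3·38 + 9
38 = 4·9 + 2
9 = 4·2 + 1
2 = 2·1 + 0
gcd = 1, so the inverse exists. Back-substitute:
1 = 9 − 4·2
1 = −4·38 + 17·9
1 = 17·123 − 55·38
1 = −55·284 + 127·123
1 = 127·1259 − 563·284
1 = −563·4061 + 1816·1259
1 = 1816·74357 − 33251·4061
So 4061·(-33251) ≡ 1 (mod 74357), and -33251 ≡ 41106 (mod 74357).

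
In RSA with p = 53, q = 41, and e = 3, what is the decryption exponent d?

1387

φ(n) = (p−1)(q−1) = 52·40 = 2080.
Need d with 3·d ≡ 1 (mod 2080). Apply the extended Euclidean algorithm:
2080 = 693·3 + 1
3 = 3·1 + 0
Back-substitute:
1 = 2080 − 693·3
So 3·(-693) ≡ 1 (mod 2080), hence d ≡ -693 ≡ 1387 (mod 2080).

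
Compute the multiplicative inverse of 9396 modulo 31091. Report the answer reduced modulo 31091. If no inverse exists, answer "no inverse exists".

Apply the Euclidean algorithm to 31091 and 9396:
31091 = 3·9396 + 2903
9396 = 3·2903 + 687
2903 = 4·687 + 155
687 = 4·155 + 67
155 = 2·67 + 21
67 = 3·21 + 4
21 = 5·4 + 1
4 = 4·1 + 0
The gcd is 1. Working backward:
1 = 21 − 5·4
1 = −5·67 + 16·21
1 = 16·155 − 37·67
1 = −37·687 + 164·155
1 = 164·2903 − 693·687
1 = −693·9396 + 2243·2903
1 = 2243·31091 − 7422·9396
So 9396·(-7422) ≡ 1 (mod 31091), and -7422 ≡ 23669 (mod 31091).

23669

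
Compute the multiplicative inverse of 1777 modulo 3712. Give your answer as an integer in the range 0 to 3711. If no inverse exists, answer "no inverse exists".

Extended Euclidean algorithm:
3712 = 2*1777 + 158
1777 = 11*158 + 39
158 = 4*39 + 2
39 = 19*2 + 1
2 = 2*1 + 0
Since gcd(1777, 3712) = 1, back-substitute to write 1 as a combination:
1 = 39 − 19·2
1 = −19·158 + 77·39
1 = 77·1777 − 866·158
1 = −866·3712 + 1809·1777
So 1777·1809 ≡ 1 (mod 3712).

1809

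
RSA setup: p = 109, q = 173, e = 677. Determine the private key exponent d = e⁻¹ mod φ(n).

φ(n) = (p−1)(q−1) = 108·172 = 18576.
Need d with 677·d ≡ 1 (mod 18576). Apply the extended Euclidean algorithm:
18576 = 27*677 + 297
677 = 2*297 + 83
297 = 3*83 + 48
83 = 1*48 + 35
48 = 1*35 + 13
35 = 2*13 + 9
13 = 1*9 + 4
9 = 2*4 + 1
4 = 4*1 + 0
Back-substitute:
1 = 9 − 2·4
1 = −2·13 + 3·9
1 = 3·35 − 8·13
1 = −8·48 + 11·35
1 = 11·83 − 19·48
1 = −19·297 + 68·83
1 = 68·677 − 155·297
1 = −155·18576 + 4253·677
So 677·4253 ≡ 1 (mod 18576), hence d = 4253.

4253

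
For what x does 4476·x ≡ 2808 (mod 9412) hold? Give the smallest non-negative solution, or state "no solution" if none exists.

663

First find gcd(4476, 9412):
9412 = 2×4476 + 460
4476 = 9×460 + 336
460 = 1×336 + 124
336 = 2×124 + 88
124 = 1×88 + 36
88 = 2×36 + 16
36 = 2×16 + 4
16 = 4×4 + 0
gcd = 4 and 4 | 2808, so solutions exist. Divide through by 4: 1119x ≡ 702 (mod 2353).
Now find 1119⁻¹ mod 2353:
2353 = 2·1119 + 115
1119 = 9·115 + 84
115 = 1·84 + 31
84 = 2·31 + 22
31 = 1·22 + 9
22 = 2·9 + 4
9 = 2·4 + 1
4 = 4·1 + 0
Back-substitute:
1 = 9 − 2·4
1 = −2·22 + 5·9
1 = 5·31 − 7·22
1 = −7·84 + 19·31
1 = 19·115 − 26·84
1 = −26·1119 + 253·115
1 = 253·2353 − 532·1119
So 1119·(-532) ≡ 1 (mod 2353), i.e. 1119⁻¹ ≡ 1821.
Then x ≡ 1821·702 ≡ 663 (mod 2353); the smallest non-negative solution is x = 663.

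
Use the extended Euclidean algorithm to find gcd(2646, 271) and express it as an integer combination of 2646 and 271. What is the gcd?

Apply Euclid's algorithm to 2646 and 271:
2646 = 9*271 + 207
271 = 1*207 + 64
207 = 3*64 + 15
64 = 4*15 + 4
15 = 3*4 + 3
4 = 1*3 + 1
3 = 3*1 + 0
gcd(2646, 271) = 1.
Working backward:
1 = 4 − 3
1 = −15 + 4·4
1 = 4·64 − 17·15
1 = −17·207 + 55·64
1 = 55·271 − 72·207
1 = −72·2646 + 703·271
So 1 = (-72)·2646 + (703)·271.

1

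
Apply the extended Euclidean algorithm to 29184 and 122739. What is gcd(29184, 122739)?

Repeated division:
122739 = 4×29184 + 6003
29184 = 4×6003 + 5172
6003 = 1×5172 + 831
5172 = 6×831 + 186
831 = 4×186 + 87
186 = 2×87 + 12
87 = 7×12 + 3
12 = 4×3 + 0
gcd(29184, 122739) = 3.
Back-substituting:
3 = 87 − 7·12
3 = −7·186 + 15·87
3 = 15·831 − 67·186
3 = −67·5172 + 417·831
3 = 417·6003 − 484·5172
3 = −484·29184 + 2353·6003
3 = 2353·122739 − 9896·29184
So 3 = (2353)·122739 + (-9896)·29184.

3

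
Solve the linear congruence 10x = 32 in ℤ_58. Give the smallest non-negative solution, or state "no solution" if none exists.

9

First find gcd(10, 58):
58 = 5·10 + 8
10 = 1·8 + 2
8 = 4·2 + 0
gcd = 2 and 2 | 32, so solutions exist. Divide through by 2: 5x ≡ 16 (mod 29).
Now find 5⁻¹ mod 29:
29 = 5·5 + 4
5 = 1·4 + 1
4 = 4·1 + 0
Back-substitute:
1 = 5 − 4
1 = −29 + 6·5
So 5⁻¹ ≡ 6 (mod 29).
Then x ≡ 6·16 ≡ 9 (mod 29); the smallest non-negative solution is x = 9.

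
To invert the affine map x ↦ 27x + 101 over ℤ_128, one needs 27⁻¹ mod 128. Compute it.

gcd(128, 27) by repeated division:
128 = 4*27 + 20
27 = 1*20 + 7
20 = 2*7 + 6
7 = 1*6 + 1
6 = 6*1 + 0
gcd = 1, so the inverse exists. Back-substitute:
1 = 7 − 6
1 = −20 + 3·7
1 = 3·27 − 4·20
1 = −4·128 + 19·27
So 27·19 ≡ 1 (mod 128).

19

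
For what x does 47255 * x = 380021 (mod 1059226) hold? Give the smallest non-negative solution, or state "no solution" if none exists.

188945

First find gcd(47255, 1059226):
1059226 = 22×47255 + 19616
47255 = 2×19616 + 8023
19616 = 2×8023 + 3570
8023 = 2×3570 + 883
3570 = 4×883 + 38
883 = 23×38 + 9
38 = 4×9 + 2
9 = 4×2 + 1
2 = 2×1 + 0
gcd = 1, so a unique solution mod 1059226 exists.
Back-substitute for the Bézout coefficients:
1 = 9 − 4·2
1 = −4·38 + 17·9
1 = 17·883 − 395·38
1 = −395·3570 + 1597·883
1 = 1597·8023 − 3589·3570
1 = −3589·19616 + 8775·8023
1 = 8775·47255 − 21139·19616
1 = −21139·1059226 + 473833·47255
So 47255·(473833) ≡ 1 (mod 1059226), giving 47255⁻¹ ≡ 473833.
x ≡ 47255⁻¹·380021 ≡ 473833·380021 ≡ 188945 (mod 1059226).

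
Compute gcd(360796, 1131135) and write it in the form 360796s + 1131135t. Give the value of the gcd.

1

Euclidean algorithm:
1131135 = 3·360796 + 48747
360796 = 7·48747 + 19567
48747 = 2·19567 + 9613
19567 = 2·9613 + 341
9613 = 28·341 + 65
341 = 5·65 + 16
65 = 4·16 + 1
16 = 16·1 + 0
gcd(360796, 1131135) = 1.
Back-substituting:
1 = 65 − 4·16
1 = −4·341 + 21·65
1 = 21·9613 − 592·341
1 = −592·19567 + 1205·9613
1 = 1205·48747 − 3002·19567
1 = −3002·360796 + 22219·48747
1 = 22219·1131135 − 69659·360796
So 1 = (22219)·1131135 + (-69659)·360796.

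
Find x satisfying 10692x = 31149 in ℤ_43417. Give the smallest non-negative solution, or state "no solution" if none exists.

gcd(10692, 43417):
43417 = 4·10692 + 649
10692 = 16·649 + 308
649 = 2·308 + 33
308 = 9·33 + 11
33 = 3·11 + 0
gcd = 11, but 11 ∤ 31149, so the congruence has no solution.

no solution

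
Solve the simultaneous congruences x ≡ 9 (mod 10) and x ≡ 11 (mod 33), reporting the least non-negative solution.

209

Write x = 9 + 10·k. Then 10·k ≡ 11 − 9 ≡ 2 (mod 33).
Need 10⁻¹ mod 33. Extended Euclid on (33, 10):
33 = 3·10 + 3
10 = 3·3 + 1
3 = 3·1 + 0
Back-substitute:
1 = 10 − 3·3
1 = −3·33 + 10·10
10⁻¹ ≡ 10 (mod 33), so k ≡ 10·2 ≡ 20 (mod 33).
x = 9 + 10·20 = 209.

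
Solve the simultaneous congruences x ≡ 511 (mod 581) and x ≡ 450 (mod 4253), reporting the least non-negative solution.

2007866

Write x = 511 + 581·k. Then 581·k ≡ 450 − 511 ≡ 4192 (mod 4253).
Need 581⁻¹ mod 4253. Extended Euclid on (4253, 581):
4253 = 7×581 + 186
581 = 3×186 + 23
186 = 8×23 + 2
23 = 11×2 + 1
2 = 2×1 + 0
Back-substitute:
1 = 23 − 11·2
1 = −11·186 + 89·23
1 = 89·581 − 278·186
1 = −278·4253 + 2035·581
581⁻¹ ≡ 2035 (mod 4253), so k ≡ 2035·4192 ≡ 3455 (mod 4253).
x = 511 + 581·3455 = 2007866.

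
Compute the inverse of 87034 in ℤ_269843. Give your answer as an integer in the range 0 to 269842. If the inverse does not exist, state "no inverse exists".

gcd(269843, 87034) by repeated division:
269843 = 3·87034 + 8741
87034 = 9·8741 + 8365
8741 = 1·8365 + 376
8365 = 22·376 + 93
376 = 4·93 + 4
93 = 23·4 + 1
4 = 4·1 + 0
The gcd is 1. Working backward:
1 = 93 − 23·4
1 = −23·376 + 93·93
1 = 93·8365 − 2069·376
1 = −2069·8741 + 2162·8365
1 = 2162·87034 − 21527·8741
1 = −21527·269843 + 66743·87034
So 87034·66743 ≡ 1 (mod 269843).

66743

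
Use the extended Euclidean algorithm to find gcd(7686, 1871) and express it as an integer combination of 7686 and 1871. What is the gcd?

Apply Euclid's algorithm to 7686 and 1871:
7686 = 4*1871 + 202
1871 = 9*202 + 53
202 = 3*53 + 43
53 = 1*43 + 10
43 = 4*10 + 3
10 = 3*3 + 1
3 = 3*1 + 0
gcd(7686, 1871) = 1.
Working backward:
1 = 10 − 3·3
1 = −3·43 + 13·10
1 = 13·53 − 16·43
1 = −16·202 + 61·53
1 = 61·1871 − 565·202
1 = −565·7686 + 2321·1871
So 1 = (-565)·7686 + (2321)·1871.

1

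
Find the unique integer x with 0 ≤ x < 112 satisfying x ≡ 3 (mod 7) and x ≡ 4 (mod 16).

Write x = 3 + 7·k. Then 7·k ≡ 4 − 3 ≡ 1 (mod 16).
Need 7⁻¹ mod 16. Extended Euclid on (16, 7):
16 = 2·7 + 2
7 = 3·2 + 1
2 = 2·1 + 0
Back-substitute:
1 = 7 − 3·2
1 = −3·16 + 7·7
7⁻¹ ≡ 7 (mod 16), so k ≡ 7·1 ≡ 7 (mod 16).
x = 3 + 7·7 = 52.

52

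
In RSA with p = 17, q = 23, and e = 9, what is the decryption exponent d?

φ(n) = (p−1)(q−1) = 16·22 = 352.
Need d with 9·d ≡ 1 (mod 352). Apply the extended Euclidean algorithm:
352 = 39·9 + 1
9 = 9·1 + 0
Back-substitute:
1 = 352 − 39·9
So 9·(-39) ≡ 1 (mod 352), hence d ≡ -39 ≡ 313 (mod 352).

313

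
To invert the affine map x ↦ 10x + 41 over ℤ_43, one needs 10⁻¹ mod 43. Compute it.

13

Apply the Euclidean algorithm to 43 and 10:
43 = 4·10 + 3
10 = 3·3 + 1
3 = 3·1 + 0
Since gcd(10, 43) = 1, back-substitute to write 1 as a combination:
1 = 10 − 3·3
1 = −3·43 + 13·10
So 10·13 ≡ 1 (mod 43).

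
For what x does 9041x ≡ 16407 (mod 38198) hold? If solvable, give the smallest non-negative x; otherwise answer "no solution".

2503

First find gcd(9041, 38198):
38198 = 4*9041 + 2034
9041 = 4*2034 + 905
2034 = 2*905 + 224
905 = 4*224 + 9
224 = 24*9 + 8
9 = 1*8 + 1
8 = 8*1 + 0
gcd = 1, so a unique solution mod 38198 exists.
Back-substitute for the Bézout coefficients:
1 = 9 − 8
1 = −224 + 25·9
1 = 25·905 − 101·224
1 = −101·2034 + 227·905
1 = 227·9041 − 1009·2034
1 = −1009·38198 + 4263·9041
So 9041·(4263) ≡ 1 (mod 38198), giving 9041⁻¹ ≡ 4263.
x ≡ 9041⁻¹·16407 ≡ 4263·16407 ≡ 2503 (mod 38198).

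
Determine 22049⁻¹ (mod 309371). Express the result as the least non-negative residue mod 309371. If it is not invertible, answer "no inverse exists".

69552

Apply the Euclidean algorithm to 309371 and 22049:
309371 = 14×22049 + 685
22049 = 32×685 + 129
685 = 5×129 + 40
129 = 3×40 + 9
40 = 4×9 + 4
9 = 2×4 + 1
4 = 4×1 + 0
gcd = 1, so the inverse exists. Back-substitute:
1 = 9 − 2·4
1 = −2·40 + 9·9
1 = 9·129 − 29·40
1 = −29·685 + 154·129
1 = 154·22049 − 4957·685
1 = −4957·309371 + 69552·22049
So 22049·69552 ≡ 1 (mod 309371).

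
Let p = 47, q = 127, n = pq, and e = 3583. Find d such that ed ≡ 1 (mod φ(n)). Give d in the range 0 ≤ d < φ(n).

55

φ(n) = (p−1)(q−1) = 46·126 = 5796.
Need d with 3583·d ≡ 1 (mod 5796). Apply the extended Euclidean algorithm:
5796 = 1×3583 + 2213
3583 = 1×2213 + 1370
2213 = 1×1370 + 843
1370 = 1×843 + 527
843 = 1×527 + 316
527 = 1×316 + 211
316 = 1×211 + 105
211 = 2×105 + 1
105 = 105×1 + 0
Back-substitute:
1 = 211 − 2·105
1 = −2·316 + 3·211
1 = 3·527 − 5·316
1 = −5·843 + 8·527
1 = 8·1370 − 13·843
1 = −13·2213 + 21·1370
1 = 21·3583 − 34·2213
1 = −34·5796 + 55·3583
So 3583·55 ≡ 1 (mod 5796), hence d = 55.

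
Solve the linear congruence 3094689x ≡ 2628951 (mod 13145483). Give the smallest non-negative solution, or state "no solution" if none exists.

First find gcd(3094689, 13145483):
13145483 = 4×3094689 + 766727
3094689 = 4×766727 + 27781
766727 = 27×27781 + 16640
27781 = 1×16640 + 11141
16640 = 1×11141 + 5499
11141 = 2×5499 + 143
5499 = 38×143 + 65
143 = 2×65 + 13
65 = 5×13 + 0
gcd = 13 and 13 | 2628951, so solutions exist. Divide through by 13: 238053x ≡ 202227 (mod 1011191).
Now find 238053⁻¹ mod 1011191:
1011191 = 4×238053 + 58979
238053 = 4×58979 + 2137
58979 = 27×2137 + 1280
2137 = 1×1280 + 857
1280 = 1×857 + 423
857 = 2×423 + 11
423 = 38×11 + 5
11 = 2×5 + 1
5 = 5×1 + 0
Back-substitute:
1 = 11 − 2·5
1 = −2·423 + 77·11
1 = 77·857 − 156·423
1 = −156·1280 + 233·857
1 = 233·2137 − 389·1280
1 = −389·58979 + 10736·2137
1 = 10736·238053 − 43333·58979
1 = −43333·1011191 + 184068·238053
So 238053⁻¹ ≡ 184068 (mod 1011191).
Then x ≡ 184068·202227 ≡ 567535 (mod 1011191); the smallest non-negative solution is x = 567535.

567535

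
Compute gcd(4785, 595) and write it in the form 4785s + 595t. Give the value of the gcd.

5

Apply Euclid's algorithm to 4785 and 595:
4785 = 8·595 + 25
595 = 23·25 + 20
25 = 1·20 + 5
20 = 4·5 + 0
gcd(4785, 595) = 5.
Back-substituting:
5 = 25 − 20
5 = −595 + 24·25
5 = 24·4785 − 193·595
So 5 = (24)·4785 + (-193)·595.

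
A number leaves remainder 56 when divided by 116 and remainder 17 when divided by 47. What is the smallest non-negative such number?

3072

Write x = 56 + 116·k. Then 116·k ≡ 17 − 56 ≡ 8 (mod 47).
Need 116⁻¹ mod 47. Extended Euclid on (47, 22):
47 = 2·22 + 3
22 = 7·3 + 1
3 = 3·1 + 0
Back-substitute:
1 = 22 − 7·3
1 = −7·47 + 15·22
116⁻¹ ≡ 15 (mod 47), so k ≡ 15·8 ≡ 26 (mod 47).
x = 56 + 116·26 = 3072.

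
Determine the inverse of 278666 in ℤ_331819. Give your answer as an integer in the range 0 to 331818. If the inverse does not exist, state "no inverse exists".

226211

gcd(331819, 278666) by repeated division:
331819 = 1×278666 + 53153
278666 = 5×53153 + 12901
53153 = 4×12901 + 1549
12901 = 8×1549 + 509
1549 = 3×509 + 22
509 = 23×22 + 3
22 = 7×3 + 1
3 = 3×1 + 0
gcd = 1, so the inverse exists. Back-substitute:
1 = 22 − 7·3
1 = −7·509 + 162·22
1 = 162·1549 − 493·509
1 = −493·12901 + 4106·1549
1 = 4106·53153 − 16917·12901
1 = −16917·278666 + 88691·53153
1 = 88691·331819 − 105608·278666
Thus 278666·(-105608) ≡ 1 (mod 331819); reducing, -105608 mod 331819 = 226211.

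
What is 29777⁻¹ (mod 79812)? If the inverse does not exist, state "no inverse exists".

gcd(79812, 29777) by repeated division:
79812 = 2×29777 + 20258
29777 = 1×20258 + 9519
20258 = 2×9519 + 1220
9519 = 7×1220 + 979
1220 = 1×979 + 241
979 = 4×241 + 15
241 = 16×15 + 1
15 = 15×1 + 0
The gcd is 1. Working backward:
1 = 241 − 16·15
1 = −16·979 + 65·241
1 = 65·1220 − 81·979
1 = −81·9519 + 632·1220
1 = 632·20258 − 1345·9519
1 = −1345·29777 + 1977·20258
1 = 1977·79812 − 5299·29777
So 29777·(-5299) ≡ 1 (mod 79812), and -5299 ≡ 74513 (mod 79812).

74513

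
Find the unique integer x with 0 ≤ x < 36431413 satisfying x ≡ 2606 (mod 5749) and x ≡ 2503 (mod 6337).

Write x = 2606 + 5749·k. Then 5749·k ≡ 2503 − 2606 ≡ 6234 (mod 6337).
Need 5749⁻¹ mod 6337. Extended Euclid on (6337, 5749):
6337 = 1*5749 + 588
5749 = 9*588 + 457
588 = 1*457 + 131
457 = 3*131 + 64
131 = 2*64 + 3
64 = 21*3 + 1
3 = 3*1 + 0
Back-substitute:
1 = 64 − 21·3
1 = −21·131 + 43·64
1 = 43·457 − 150·131
1 = −150·588 + 193·457
1 = 193·5749 − 1887·588
1 = −1887·6337 + 2080·5749
5749⁻¹ ≡ 2080 (mod 6337), so k ≡ 2080·6234 ≡ 1218 (mod 6337).
x = 2606 + 5749·1218 = 7004888.

7004888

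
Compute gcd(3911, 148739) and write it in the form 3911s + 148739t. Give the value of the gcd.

1

Repeated division:
148739 = 38*3911 + 121
3911 = 32*121 + 39
121 = 3*39 + 4
39 = 9*4 + 3
4 = 1*3 + 1
3 = 3*1 + 0
gcd(3911, 148739) = 1.
Express as a combination:
1 = 4 − 3
1 = −39 + 10·4
1 = 10·121 − 31·39
1 = −31·3911 + 1002·121
1 = 1002·148739 − 38107·3911
So 1 = (1002)·148739 + (-38107)·3911.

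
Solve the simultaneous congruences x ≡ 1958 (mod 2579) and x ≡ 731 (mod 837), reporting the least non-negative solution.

Write x = 1958 + 2579·k. Then 2579·k ≡ 731 − 1958 ≡ 447 (mod 837).
Need 2579⁻¹ mod 837. Extended Euclid on (837, 68):
837 = 12*68 + 21
68 = 3*21 + 5
21 = 4*5 + 1
5 = 5*1 + 0
Back-substitute:
1 = 21 − 4·5
1 = −4·68 + 13·21
1 = 13·837 − 160·68
2579⁻¹ ≡ 677 (mod 837), so k ≡ 677·447 ≡ 462 (mod 837).
x = 1958 + 2579·462 = 1193456.

1193456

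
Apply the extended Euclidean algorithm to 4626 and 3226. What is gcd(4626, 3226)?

2

Euclidean algorithm:
4626 = 1×3226 + 1400
3226 = 2×1400 + 426
1400 = 3×426 + 122
426 = 3×122 + 60
122 = 2×60 + 2
60 = 30×2 + 0
gcd(4626, 3226) = 2.
Back-substituting:
2 = 122 − 2·60
2 = −2·426 + 7·122
2 = 7·1400 − 23·426
2 = −23·3226 + 53·1400
2 = 53·4626 − 76·3226
So 2 = (53)·4626 + (-76)·3226.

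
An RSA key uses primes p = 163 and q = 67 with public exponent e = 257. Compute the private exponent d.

φ(n) = (p−1)(q−1) = 162·66 = 10692.
Need d with 257·d ≡ 1 (mod 10692). Apply the extended Euclidean algorithm:
10692 = 41*257 + 155
257 = 1*155 + 102
155 = 1*102 + 53
102 = 1*53 + 49
53 = 1*49 + 4
49 = 12*4 + 1
4 = 4*1 + 0
Back-substitute:
1 = 49 − 12·4
1 = −12·53 + 13·49
1 = 13·102 − 25·53
1 = −25·155 + 38·102
1 = 38·257 − 63·155
1 = −63·10692 + 2621·257
So 257·2621 ≡ 1 (mod 10692), hence d = 2621.

2621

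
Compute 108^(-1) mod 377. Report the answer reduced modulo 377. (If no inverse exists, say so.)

192

gcd(377, 108) by repeated division:
377 = 3×108 + 53
108 = 2×53 + 2
53 = 26×2 + 1
2 = 2×1 + 0
gcd = 1, so the inverse exists. Back-substitute:
1 = 53 − 26·2
1 = −26·108 + 53·53
1 = 53·377 − 185·108
Hence 108⁻¹ ≡ -185 ≡ 192 (mod 377).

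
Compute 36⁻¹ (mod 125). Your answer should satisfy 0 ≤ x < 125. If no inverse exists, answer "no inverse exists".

66

Run Euclid on (125, 36):
125 = 3×36 + 17
36 = 2×17 + 2
17 = 8×2 + 1
2 = 2×1 + 0
Since gcd(36, 125) = 1, back-substitute to write 1 as a combination:
1 = 17 − 8·2
1 = −8·36 + 17·17
1 = 17·125 − 59·36
Hence 36⁻¹ ≡ -59 ≡ 66 (mod 125).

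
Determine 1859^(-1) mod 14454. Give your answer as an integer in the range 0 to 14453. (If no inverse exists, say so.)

Euclidean algorithm on 14454, 1859:
14454 = 7×1859 + 1441
1859 = 1×1441 + 418
1441 = 3×418 + 187
418 = 2×187 + 44
187 = 4×44 + 11
44 = 4×11 + 0
The gcd is 11, not 1, hence no inverse exists.

no inverse exists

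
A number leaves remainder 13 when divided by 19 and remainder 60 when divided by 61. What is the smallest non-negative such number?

Write x = 13 + 19·k. Then 19·k ≡ 60 − 13 ≡ 47 (mod 61).
Need 19⁻¹ mod 61. Extended Euclid on (61, 19):
61 = 3×19 + 4
19 = 4×4 + 3
4 = 1×3 + 1
3 = 3×1 + 0
Back-substitute:
1 = 4 − 3
1 = −19 + 5·4
1 = 5·61 − 16·19
19⁻¹ ≡ 45 (mod 61), so k ≡ 45·47 ≡ 41 (mod 61).
x = 13 + 19·41 = 792.

792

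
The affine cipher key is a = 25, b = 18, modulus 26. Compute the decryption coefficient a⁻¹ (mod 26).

gcd(26, 25) by repeated division:
26 = 1*25 + 1
25 = 25*1 + 0
Since gcd(25, 26) = 1, back-substitute to write 1 as a combination:
1 = 26 − 25
So 25·(-1) ≡ 1 (mod 26), and -1 ≡ 25 (mod 26).

25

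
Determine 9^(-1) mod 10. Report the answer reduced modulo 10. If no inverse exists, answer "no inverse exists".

9

Run Euclid on (10, 9):
10 = 1·9 + 1
9 = 9·1 + 0
The gcd is 1. Working backward:
1 = 10 − 9
Hence 9⁻¹ ≡ -1 ≡ 9 (mod 10).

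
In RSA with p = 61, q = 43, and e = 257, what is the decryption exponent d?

φ(n) = (p−1)(q−1) = 60·42 = 2520.
Need d with 257·d ≡ 1 (mod 2520). Apply the extended Euclidean algorithm:
2520 = 9×257 + 207
257 = 1×207 + 50
207 = 4×50 + 7
50 = 7×7 + 1
7 = 7×1 + 0
Back-substitute:
1 = 50 − 7·7
1 = −7·207 + 29·50
1 = 29·257 − 36·207
1 = −36·2520 + 353·257
So 257·353 ≡ 1 (mod 2520), hence d = 353.

353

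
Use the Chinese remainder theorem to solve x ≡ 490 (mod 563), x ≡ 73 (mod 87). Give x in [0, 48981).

Write x = 490 + 563·k. Then 563·k ≡ 73 − 490 ≡ 18 (mod 87).
Need 563⁻¹ mod 87. Extended Euclid on (87, 41):
87 = 2·41 + 5
41 = 8·5 + 1
5 = 5·1 + 0
Back-substitute:
1 = 41 − 8·5
1 = −8·87 + 17·41
563⁻¹ ≡ 17 (mod 87), so k ≡ 17·18 ≡ 45 (mod 87).
x = 490 + 563·45 = 25825.

25825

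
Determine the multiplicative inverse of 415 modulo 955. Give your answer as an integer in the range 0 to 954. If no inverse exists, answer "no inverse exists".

no inverse exists

Euclidean algorithm on 955, 415:
955 = 2*415 + 125
415 = 3*125 + 40
125 = 3*40 + 5
40 = 8*5 + 0
The gcd is 5, not 1, hence no inverse exists.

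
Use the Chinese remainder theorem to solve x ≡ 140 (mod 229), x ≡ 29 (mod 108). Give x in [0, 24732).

Write x = 140 + 229·k. Then 229·k ≡ 29 − 140 ≡ 105 (mod 108).
Need 229⁻¹ mod 108. Extended Euclid on (108, 13):
108 = 8*13 + 4
13 = 3*4 + 1
4 = 4*1 + 0
Back-substitute:
1 = 13 − 3·4
1 = −3·108 + 25·13
229⁻¹ ≡ 25 (mod 108), so k ≡ 25·105 ≡ 33 (mod 108).
x = 140 + 229·33 = 7697.

7697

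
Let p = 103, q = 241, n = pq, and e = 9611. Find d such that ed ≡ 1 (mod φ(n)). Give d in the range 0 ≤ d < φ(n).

φ(n) = (p−1)(q−1) = 102·240 = 24480.
Need d with 9611·d ≡ 1 (mod 24480). Apply the extended Euclidean algorithm:
24480 = 2×9611 + 5258
9611 = 1×5258 + 4353
5258 = 1×4353 + 905
4353 = 4×905 + 733
905 = 1×733 + 172
733 = 4×172 + 45
172 = 3×45 + 37
45 = 1×37 + 8
37 = 4×8 + 5
8 = 1×5 + 3
5 = 1×3 + 2
3 = 1×2 + 1
2 = 2×1 + 0
Back-substitute:
1 = 3 − 2
1 = −5 + 2·3
1 = 2·8 − 3·5
1 = −3·37 + 14·8
1 = 14·45 − 17·37
1 = −17·172 + 65·45
1 = 65·733 − 277·172
1 = −277·905 + 342·733
1 = 342·4353 − 1645·905
1 = −1645·5258 + 1987·4353
1 = 1987·9611 − 3632·5258
1 = −3632·24480 + 9251·9611
So 9611·9251 ≡ 1 (mod 24480), hence d = 9251.

9251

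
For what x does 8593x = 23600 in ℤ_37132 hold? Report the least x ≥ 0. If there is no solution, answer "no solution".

15572

First find gcd(8593, 37132):
37132 = 4·8593 + 2760
8593 = 3·2760 + 313
2760 = 8·313 + 256
313 = 1·256 + 57
256 = 4·57 + 28
57 = 2·28 + 1
28 = 28·1 + 0
gcd = 1, so a unique solution mod 37132 exists.
Back-substitute for the Bézout coefficients:
1 = 57 − 2·28
1 = −2·256 + 9·57
1 = 9·313 − 11·256
1 = −11·2760 + 97·313
1 = 97·8593 − 302·2760
1 = −302·37132 + 1305·8593
So 8593·(1305) ≡ 1 (mod 37132), giving 8593⁻¹ ≡ 1305.
x ≡ 8593⁻¹·23600 ≡ 1305·23600 ≡ 15572 (mod 37132).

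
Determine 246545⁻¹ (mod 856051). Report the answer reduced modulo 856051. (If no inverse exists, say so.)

Extended Euclidean algorithm:
856051 = 3*246545 + 116416
246545 = 2*116416 + 13713
116416 = 8*13713 + 6712
13713 = 2*6712 + 289
6712 = 23*289 + 65
289 = 4*65 + 29
65 = 2*29 + 7
29 = 4*7 + 1
7 = 7*1 + 0
Since gcd(246545, 856051) = 1, back-substitute to write 1 as a combination:
1 = 29 − 4·7
1 = −4·65 + 9·29
1 = 9·289 − 40·65
1 = −40·6712 + 929·289
1 = 929·13713 − 1898·6712
1 = −1898·116416 + 16113·13713
1 = 16113·246545 − 34124·116416
1 = −34124·856051 + 118485·246545
So 246545·118485 ≡ 1 (mod 856051).

118485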